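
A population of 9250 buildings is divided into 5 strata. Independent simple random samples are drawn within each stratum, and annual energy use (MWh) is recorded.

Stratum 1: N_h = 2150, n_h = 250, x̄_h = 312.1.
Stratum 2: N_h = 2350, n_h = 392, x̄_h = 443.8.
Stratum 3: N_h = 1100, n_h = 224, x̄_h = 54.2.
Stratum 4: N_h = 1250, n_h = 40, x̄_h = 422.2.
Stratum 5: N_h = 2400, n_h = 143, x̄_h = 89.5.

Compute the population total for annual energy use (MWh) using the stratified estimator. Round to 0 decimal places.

τ̂_st = Σ N_h x̄_h = 2150·312.1 + 2350·443.8 + 1100·54.2 + 1250·422.2 + 2400·89.5 = 2516115

τ̂_st ≈ 2516115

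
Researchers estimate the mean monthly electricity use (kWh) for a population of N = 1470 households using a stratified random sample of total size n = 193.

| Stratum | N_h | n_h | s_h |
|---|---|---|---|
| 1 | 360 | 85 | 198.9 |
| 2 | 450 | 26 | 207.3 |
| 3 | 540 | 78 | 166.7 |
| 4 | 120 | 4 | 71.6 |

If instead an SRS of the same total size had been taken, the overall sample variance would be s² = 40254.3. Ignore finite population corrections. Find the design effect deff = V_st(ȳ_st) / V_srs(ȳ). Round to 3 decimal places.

deff ≈ 1.148

V̂(ȳ_st) = Σ W_h² s_h²/n_h, with W_h = N_h/N and N = 1470:
  stratum 1: (360/1470)²·198.9²/85 = 27.9139
  stratum 2: (450/1470)²·207.3²/26 = 154.887
  stratum 3: (540/1470)²·166.7²/78 = 48.0761
  stratum 4: (120/1470)²·71.6²/4 = 8.54071
V_st = 239.418
V_srs = s²/n = 40254.3/193 = 208.572
deff = V_st / V_srs = 239.418/208.572 = 1.1479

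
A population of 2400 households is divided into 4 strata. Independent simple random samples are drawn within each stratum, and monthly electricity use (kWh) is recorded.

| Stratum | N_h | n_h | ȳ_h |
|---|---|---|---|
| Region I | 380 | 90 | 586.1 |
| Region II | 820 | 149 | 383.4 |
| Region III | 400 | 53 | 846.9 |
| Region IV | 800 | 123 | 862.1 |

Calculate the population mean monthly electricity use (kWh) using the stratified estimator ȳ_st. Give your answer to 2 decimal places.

N = Σ N_h = 2400. Stratum weights W_h = N_h/N.
ȳ_st = (380·586.1 + 820·383.4 + 400·846.9 + 800·862.1) / 2400 = 652.3108

ȳ_st ≈ 652.31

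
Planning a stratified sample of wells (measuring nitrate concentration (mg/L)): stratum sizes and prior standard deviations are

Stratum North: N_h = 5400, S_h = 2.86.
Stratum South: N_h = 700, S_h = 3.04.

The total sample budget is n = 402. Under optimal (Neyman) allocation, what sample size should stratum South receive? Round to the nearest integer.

Neyman allocation: n_h = n · N_h S_h / Σ N_i S_i, with n = 402.
  stratum North: N_h·S_h = 5400·2.86 = 15444.00
  stratum South: N_h·S_h = 700·3.04 = 2128.00
Σ N_h S_h = 17572.00
n for stratum South = 402·2128.00/17572.00 = 48.683 → 49

49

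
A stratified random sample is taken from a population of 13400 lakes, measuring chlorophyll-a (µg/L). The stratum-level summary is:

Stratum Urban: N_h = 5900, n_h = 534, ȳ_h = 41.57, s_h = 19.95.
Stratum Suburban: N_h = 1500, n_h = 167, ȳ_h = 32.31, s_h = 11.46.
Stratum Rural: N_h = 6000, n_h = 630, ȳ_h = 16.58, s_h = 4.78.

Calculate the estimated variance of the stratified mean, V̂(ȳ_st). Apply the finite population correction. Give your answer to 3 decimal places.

V̂(ȳ_st) = Σ W_h² (1 − n_h/N_h) s_h²/n_h, with W_h = N_h/N and N = 13400:
  stratum Urban: (5900/13400)²·(1 − 534/5900)·19.95²/534 = 0.131413
  stratum Suburban: (1500/13400)²·(1 − 167/1500)·11.46²/167 = 0.00875719
  stratum Rural: (6000/13400)²·(1 − 630/6000)·4.78²/630 = 0.00650775
V̂(ȳ_st) = 0.146678

V̂(ȳ_st) ≈ 0.147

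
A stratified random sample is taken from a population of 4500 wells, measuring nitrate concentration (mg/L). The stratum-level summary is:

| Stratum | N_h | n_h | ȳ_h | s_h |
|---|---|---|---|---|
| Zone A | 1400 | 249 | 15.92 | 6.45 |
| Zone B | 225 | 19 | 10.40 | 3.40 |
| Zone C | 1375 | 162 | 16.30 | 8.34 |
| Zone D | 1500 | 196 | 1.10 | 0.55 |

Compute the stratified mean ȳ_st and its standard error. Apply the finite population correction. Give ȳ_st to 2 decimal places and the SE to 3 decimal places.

ȳ_st ≈ 10.82, SE ≈ 0.224

ȳ_st = Σ W_h ȳ_h = (1400·15.92 + 225·10.40 + 1375·16.30 + 1500·1.10)/4500 = 10.82011
V̂(ȳ_st) = Σ W_h² (1 − n_h/N_h) s_h²/n_h, with W_h = N_h/N and N = 4500:
  stratum Zone A: (1400/4500)²·(1 − 249/1400)·6.45²/249 = 0.0132953
  stratum Zone B: (225/4500)²·(1 − 19/225)·3.40²/19 = 0.00139261
  stratum Zone C: (1375/4500)²·(1 − 162/1375)·8.34²/162 = 0.0353635
  stratum Zone D: (1500/4500)²·(1 − 196/1500)·0.55²/196 = 0.000149078
V̂(ȳ_st) = 0.0502005
SE(ȳ_st) = √0.0502005 = 0.224055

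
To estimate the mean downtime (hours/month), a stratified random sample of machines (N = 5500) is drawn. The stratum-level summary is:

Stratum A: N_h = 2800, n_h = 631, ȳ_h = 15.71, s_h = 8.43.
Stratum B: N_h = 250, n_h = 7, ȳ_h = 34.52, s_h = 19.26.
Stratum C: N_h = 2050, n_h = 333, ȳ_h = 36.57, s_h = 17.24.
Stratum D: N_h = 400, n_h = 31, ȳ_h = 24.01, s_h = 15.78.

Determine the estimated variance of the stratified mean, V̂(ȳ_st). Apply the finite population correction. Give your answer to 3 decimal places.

V̂(ȳ_st) = Σ W_h² (1 − n_h/N_h) s_h²/n_h, with W_h = N_h/N and N = 5500:
  stratum A: (2800/5500)²·(1 − 631/2800)·8.43²/631 = 0.0226109
  stratum B: (250/5500)²·(1 − 7/250)·19.26²/7 = 0.106423
  stratum C: (2050/5500)²·(1 − 333/2050)·17.24²/333 = 0.103855
  stratum D: (400/5500)²·(1 − 31/400)·15.78²/31 = 0.0391934
V̂(ȳ_st) = 0.272083

V̂(ȳ_st) ≈ 0.272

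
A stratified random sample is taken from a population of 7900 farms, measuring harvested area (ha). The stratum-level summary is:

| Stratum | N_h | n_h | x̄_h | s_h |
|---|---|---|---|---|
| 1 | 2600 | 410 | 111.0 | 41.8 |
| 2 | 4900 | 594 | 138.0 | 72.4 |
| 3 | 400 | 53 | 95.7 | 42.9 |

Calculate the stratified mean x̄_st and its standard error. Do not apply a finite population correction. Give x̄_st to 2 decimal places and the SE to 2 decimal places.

x̄_st ≈ 126.97, SE ≈ 1.99

x̄_st = Σ W_h x̄_h = (2600·111.0 + 4900·138.0 + 400·95.7)/7900 = 126.97215
V̂(x̄_st) = Σ W_h² s_h²/n_h, with W_h = N_h/N and N = 7900:
  stratum 1: (2600/7900)²·41.8²/410 = 0.461595
  stratum 2: (4900/7900)²·72.4²/594 = 3.39491
  stratum 3: (400/7900)²·42.9²/53 = 0.0890235
V̂(x̄_st) = 3.94553
SE(x̄_st) = √3.94553 = 1.98634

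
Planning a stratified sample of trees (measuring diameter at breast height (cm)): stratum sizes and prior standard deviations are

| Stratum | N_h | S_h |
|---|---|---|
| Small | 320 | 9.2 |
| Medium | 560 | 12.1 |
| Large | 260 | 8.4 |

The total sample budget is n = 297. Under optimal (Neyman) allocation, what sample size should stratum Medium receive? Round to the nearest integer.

Neyman allocation: n_h = n · N_h S_h / Σ N_i S_i, with n = 297.
  stratum Small: N_h·S_h = 320·9.2 = 2944.00
  stratum Medium: N_h·S_h = 560·12.1 = 6776.00
  stratum Large: N_h·S_h = 260·8.4 = 2184.00
Σ N_h S_h = 11904.00
n for stratum Medium = 297·6776.00/11904.00 = 169.058 → 169

169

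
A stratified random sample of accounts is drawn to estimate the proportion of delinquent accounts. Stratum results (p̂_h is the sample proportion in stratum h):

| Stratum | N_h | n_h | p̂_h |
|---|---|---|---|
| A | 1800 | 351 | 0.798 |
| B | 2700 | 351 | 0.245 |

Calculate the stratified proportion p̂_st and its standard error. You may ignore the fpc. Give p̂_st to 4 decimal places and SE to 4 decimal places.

N = 4500; stratum weights W_h = N_h/N.
p̂_st = Σ W_h p̂_h = (1800·0.798 + 2700·0.245)/4500 = 0.46620
V̂(p̂_st) = Σ W_h² p̂_h(1−p̂_h)/(n_h−1):
  stratum A: (1800/4500)²·0.798·0.202/350 = 7.36896e-05
  stratum B: (2700/4500)²·0.245·0.755/350 = 0.00019026
V̂(p̂_st) = 0.00026395; SE = √V̂ = 0.0162465

p̂_st ≈ 0.4662, SE ≈ 0.0162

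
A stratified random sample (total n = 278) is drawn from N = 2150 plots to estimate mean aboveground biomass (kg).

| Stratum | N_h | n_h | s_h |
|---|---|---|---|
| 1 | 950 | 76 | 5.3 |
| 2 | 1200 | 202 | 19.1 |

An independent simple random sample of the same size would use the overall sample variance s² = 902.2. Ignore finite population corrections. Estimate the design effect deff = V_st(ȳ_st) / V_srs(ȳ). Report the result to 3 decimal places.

deff ≈ 0.196

V̂(ȳ_st) = Σ W_h² s_h²/n_h, with W_h = N_h/N and N = 2150:
  stratum 1: (950/2150)²·5.3²/76 = 0.072162
  stratum 2: (1200/2150)²·19.1²/202 = 0.562602
V_st = 0.634764
V_srs = s²/n = 902.2/278 = 3.24532
deff = V_st / V_srs = 0.634764/3.24532 = 0.1956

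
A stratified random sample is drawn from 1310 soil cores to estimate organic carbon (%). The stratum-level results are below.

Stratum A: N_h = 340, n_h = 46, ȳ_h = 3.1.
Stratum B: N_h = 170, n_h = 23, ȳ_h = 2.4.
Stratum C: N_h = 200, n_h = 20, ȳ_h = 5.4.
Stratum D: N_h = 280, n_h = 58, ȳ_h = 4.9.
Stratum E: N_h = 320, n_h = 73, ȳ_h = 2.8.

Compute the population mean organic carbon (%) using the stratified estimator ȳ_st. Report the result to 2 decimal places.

ȳ_st ≈ 3.67

N = Σ N_h = 1310. Stratum weights W_h = N_h/N.
ȳ_st = (340·3.1 + 170·2.4 + 200·5.4 + 280·4.9 + 320·2.8) / 1310 = 3.6718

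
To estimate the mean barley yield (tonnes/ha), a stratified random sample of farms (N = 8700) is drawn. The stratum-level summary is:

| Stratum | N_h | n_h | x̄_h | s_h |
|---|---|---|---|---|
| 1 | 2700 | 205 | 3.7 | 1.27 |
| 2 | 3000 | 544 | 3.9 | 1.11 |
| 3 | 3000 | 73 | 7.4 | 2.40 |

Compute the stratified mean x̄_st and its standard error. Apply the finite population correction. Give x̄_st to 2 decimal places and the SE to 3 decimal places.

x̄_st ≈ 5.04, SE ≈ 0.100

x̄_st = Σ W_h x̄_h = (2700·3.7 + 3000·3.9 + 3000·7.4)/8700 = 5.04483
V̂(x̄_st) = Σ W_h² (1 − n_h/N_h) s_h²/n_h, with W_h = N_h/N and N = 8700:
  stratum 1: (2700/8700)²·(1 − 205/2700)·1.27²/205 = 0.000700244
  stratum 2: (3000/8700)²·(1 − 544/3000)·1.11²/544 = 0.000220474
  stratum 3: (3000/8700)²·(1 − 73/3000)·2.40²/73 = 0.00915388
V̂(x̄_st) = 0.0100746
SE(x̄_st) = √0.0100746 = 0.100372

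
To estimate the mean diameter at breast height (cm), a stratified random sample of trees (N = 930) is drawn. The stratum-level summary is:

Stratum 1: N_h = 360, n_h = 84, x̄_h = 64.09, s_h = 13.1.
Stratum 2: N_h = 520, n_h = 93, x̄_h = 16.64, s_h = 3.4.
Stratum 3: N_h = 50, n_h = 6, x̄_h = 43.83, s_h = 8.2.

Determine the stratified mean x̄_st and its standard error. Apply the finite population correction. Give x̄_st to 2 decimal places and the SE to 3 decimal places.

x̄_st = Σ W_h x̄_h = (360·64.09 + 520·16.64 + 50·43.83)/930 = 36.46957
V̂(x̄_st) = Σ W_h² (1 − n_h/N_h) s_h²/n_h, with W_h = N_h/N and N = 930:
  stratum 1: (360/930)²·(1 − 84/360)·13.1²/84 = 0.234698
  stratum 2: (520/930)²·(1 − 93/520)·3.4²/93 = 0.031911
  stratum 3: (50/930)²·(1 − 6/50)·8.2²/6 = 0.0285058
V̂(x̄_st) = 0.295115
SE(x̄_st) = √0.295115 = 0.543244

x̄_st ≈ 36.47, SE ≈ 0.543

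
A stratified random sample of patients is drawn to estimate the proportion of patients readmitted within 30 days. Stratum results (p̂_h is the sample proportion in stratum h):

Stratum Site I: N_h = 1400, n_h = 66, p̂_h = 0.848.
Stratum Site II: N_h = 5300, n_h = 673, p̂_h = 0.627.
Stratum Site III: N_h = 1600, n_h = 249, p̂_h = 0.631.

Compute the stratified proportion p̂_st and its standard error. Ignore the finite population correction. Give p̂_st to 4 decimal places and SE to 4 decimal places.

N = 8300; stratum weights W_h = N_h/N.
p̂_st = Σ W_h p̂_h = (1400·0.848 + 5300·0.627 + 1600·0.631)/8300 = 0.66505
V̂(p̂_st) = Σ W_h² p̂_h(1−p̂_h)/(n_h−1):
  stratum Site I: (1400/8300)²·0.848·0.152/65 = 5.64191e-05
  stratum Site II: (5300/8300)²·0.627·0.373/672 = 0.000141907
  stratum Site III: (1600/8300)²·0.631·0.369/248 = 3.48889e-05
V̂(p̂_st) = 0.000233215; SE = √V̂ = 0.0152714

p̂_st ≈ 0.6650, SE ≈ 0.0153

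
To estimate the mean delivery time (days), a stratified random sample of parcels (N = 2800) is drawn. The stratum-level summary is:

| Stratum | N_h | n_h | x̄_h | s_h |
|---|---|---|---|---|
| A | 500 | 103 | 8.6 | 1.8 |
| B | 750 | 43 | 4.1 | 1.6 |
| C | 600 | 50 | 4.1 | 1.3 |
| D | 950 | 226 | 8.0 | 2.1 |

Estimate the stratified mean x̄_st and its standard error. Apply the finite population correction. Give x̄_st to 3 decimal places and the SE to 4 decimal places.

x̄_st ≈ 6.227, SE ≈ 0.0892

x̄_st = Σ W_h x̄_h = (500·8.6 + 750·4.1 + 600·4.1 + 950·8.0)/2800 = 6.22679
V̂(x̄_st) = Σ W_h² (1 − n_h/N_h) s_h²/n_h, with W_h = N_h/N and N = 2800:
  stratum A: (500/2800)²·(1 − 103/500)·1.8²/103 = 0.000796438
  stratum B: (750/2800)²·(1 − 43/750)·1.6²/43 = 0.00402658
  stratum C: (600/2800)²·(1 − 50/600)·1.3²/50 = 0.0014227
  stratum D: (950/2800)²·(1 − 226/950)·2.1²/226 = 0.00171189
V̂(x̄_st) = 0.00795761
SE(x̄_st) = √0.00795761 = 0.0892054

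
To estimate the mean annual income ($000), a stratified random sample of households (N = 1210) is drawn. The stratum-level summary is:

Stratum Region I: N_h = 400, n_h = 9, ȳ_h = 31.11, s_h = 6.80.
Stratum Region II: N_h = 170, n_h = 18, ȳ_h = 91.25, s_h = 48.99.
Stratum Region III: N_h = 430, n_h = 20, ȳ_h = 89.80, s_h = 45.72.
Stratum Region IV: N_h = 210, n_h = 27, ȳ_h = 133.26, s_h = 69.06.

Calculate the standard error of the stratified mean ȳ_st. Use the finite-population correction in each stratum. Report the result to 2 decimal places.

V̂(ȳ_st) = Σ W_h² (1 − n_h/N_h) s_h²/n_h, with W_h = N_h/N and N = 1210:
  stratum Region I: (400/1210)²·(1 − 9/400)·6.80²/9 = 0.548834
  stratum Region II: (170/1210)²·(1 − 18/170)·48.99²/18 = 2.35323
  stratum Region III: (430/1210)²·(1 − 20/430)·45.72²/20 = 12.5853
  stratum Region IV: (210/1210)²·(1 − 27/210)·69.06²/27 = 4.63649
V̂(ȳ_st) = 20.1239
SE(ȳ_st) = √20.1239 = 4.48596

SE(ȳ_st) ≈ 4.49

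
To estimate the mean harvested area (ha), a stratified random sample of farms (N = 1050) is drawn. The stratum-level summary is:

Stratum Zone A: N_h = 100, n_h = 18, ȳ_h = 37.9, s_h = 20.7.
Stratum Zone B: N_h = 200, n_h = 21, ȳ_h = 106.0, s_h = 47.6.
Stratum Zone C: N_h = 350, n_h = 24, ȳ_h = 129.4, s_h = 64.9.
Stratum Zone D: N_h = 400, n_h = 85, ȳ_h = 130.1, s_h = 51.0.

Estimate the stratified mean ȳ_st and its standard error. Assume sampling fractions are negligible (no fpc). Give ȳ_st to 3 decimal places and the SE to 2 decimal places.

ȳ_st ≈ 116.495, SE ≈ 5.30

ȳ_st = Σ W_h ȳ_h = (100·37.9 + 200·106.0 + 350·129.4 + 400·130.1)/1050 = 116.49524
V̂(ȳ_st) = Σ W_h² s_h²/n_h, with W_h = N_h/N and N = 1050:
  stratum Zone A: (100/1050)²·20.7²/18 = 0.215918
  stratum Zone B: (200/1050)²·47.6²/21 = 3.9145
  stratum Zone C: (350/1050)²·64.9²/24 = 19.5
  stratum Zone D: (400/1050)²·51.0²/85 = 4.44082
V̂(ȳ_st) = 28.0713
SE(ȳ_st) = √28.0713 = 5.29823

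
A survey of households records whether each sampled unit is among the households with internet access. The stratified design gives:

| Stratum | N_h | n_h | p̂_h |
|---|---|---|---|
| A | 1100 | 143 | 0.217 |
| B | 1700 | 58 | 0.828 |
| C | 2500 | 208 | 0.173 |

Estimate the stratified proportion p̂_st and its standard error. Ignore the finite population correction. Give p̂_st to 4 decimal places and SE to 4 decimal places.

N = 5300; stratum weights W_h = N_h/N.
p̂_st = Σ W_h p̂_h = (1100·0.217 + 1700·0.828 + 2500·0.173)/5300 = 0.39223
V̂(p̂_st) = Σ W_h² p̂_h(1−p̂_h)/(n_h−1):
  stratum A: (1100/5300)²·0.217·0.783/142 = 5.15427e-05
  stratum B: (1700/5300)²·0.828·0.172/57 = 0.000257057
  stratum C: (2500/5300)²·0.173·0.827/207 = 0.000153783
V̂(p̂_st) = 0.000462383; SE = √V̂ = 0.0215031

p̂_st ≈ 0.3922, SE ≈ 0.0215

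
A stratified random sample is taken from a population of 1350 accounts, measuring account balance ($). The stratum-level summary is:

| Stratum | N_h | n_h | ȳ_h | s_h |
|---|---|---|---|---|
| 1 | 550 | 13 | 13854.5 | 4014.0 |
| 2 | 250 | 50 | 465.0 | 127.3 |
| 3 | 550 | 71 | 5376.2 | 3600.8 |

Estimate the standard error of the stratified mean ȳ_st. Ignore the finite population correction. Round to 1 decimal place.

V̂(ȳ_st) = Σ W_h² s_h²/n_h, with W_h = N_h/N and N = 1350:
  stratum 1: (550/1350)²·4014.0²/13 = 205717
  stratum 2: (250/1350)²·127.3²/50 = 11.1147
  stratum 3: (550/1350)²·3600.8²/71 = 30310.8
V̂(ȳ_st) = 236038
SE(ȳ_st) = √236038 = 485.838

SE(ȳ_st) ≈ 485.8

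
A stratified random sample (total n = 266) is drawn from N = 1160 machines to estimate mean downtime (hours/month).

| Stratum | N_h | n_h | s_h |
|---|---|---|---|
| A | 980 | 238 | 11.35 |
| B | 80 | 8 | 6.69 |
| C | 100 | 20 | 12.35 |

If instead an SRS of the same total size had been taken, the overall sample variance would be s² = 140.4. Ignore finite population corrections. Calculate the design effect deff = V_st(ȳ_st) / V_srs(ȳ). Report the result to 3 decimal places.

V̂(ȳ_st) = Σ W_h² s_h²/n_h, with W_h = N_h/N and N = 1160:
  stratum A: (980/1160)²·11.35²/238 = 0.386323
  stratum B: (80/1160)²·6.69²/8 = 0.0266089
  stratum C: (100/1160)²·12.35²/20 = 0.0566745
V_st = 0.469607
V_srs = s²/n = 140.4/266 = 0.52782
deff = V_st / V_srs = 0.469607/0.52782 = 0.8897

deff ≈ 0.890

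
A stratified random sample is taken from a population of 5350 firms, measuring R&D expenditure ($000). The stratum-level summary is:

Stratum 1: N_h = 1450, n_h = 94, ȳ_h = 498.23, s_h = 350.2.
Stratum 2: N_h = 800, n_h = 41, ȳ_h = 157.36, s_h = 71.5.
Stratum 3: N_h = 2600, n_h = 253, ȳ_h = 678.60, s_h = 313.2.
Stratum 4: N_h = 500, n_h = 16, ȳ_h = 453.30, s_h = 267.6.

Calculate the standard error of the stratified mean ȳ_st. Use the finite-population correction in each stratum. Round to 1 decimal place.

SE(ȳ_st) ≈ 14.6

V̂(ȳ_st) = Σ W_h² (1 − n_h/N_h) s_h²/n_h, with W_h = N_h/N and N = 5350:
  stratum 1: (1450/5350)²·(1 − 94/1450)·350.2²/94 = 89.624
  stratum 2: (800/5350)²·(1 − 41/800)·71.5²/41 = 2.64516
  stratum 3: (2600/5350)²·(1 − 253/2600)·313.2²/253 = 82.6612
  stratum 4: (500/5350)²·(1 − 16/500)·267.6²/16 = 37.8408
V̂(ȳ_st) = 212.771
SE(ȳ_st) = √212.771 = 14.5867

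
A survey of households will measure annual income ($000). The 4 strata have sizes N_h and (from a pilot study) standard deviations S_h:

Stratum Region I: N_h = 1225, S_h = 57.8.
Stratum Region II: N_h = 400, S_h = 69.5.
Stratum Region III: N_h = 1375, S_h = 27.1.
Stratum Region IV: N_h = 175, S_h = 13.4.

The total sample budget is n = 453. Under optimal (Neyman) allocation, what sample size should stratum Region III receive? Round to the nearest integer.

122

Neyman allocation: n_h = n · N_h S_h / Σ N_i S_i, with n = 453.
  stratum Region I: N_h·S_h = 1225·57.8 = 70805.00
  stratum Region II: N_h·S_h = 400·69.5 = 27800.00
  stratum Region III: N_h·S_h = 1375·27.1 = 37262.50
  stratum Region IV: N_h·S_h = 175·13.4 = 2345.00
Σ N_h S_h = 138212.50
n for stratum Region III = 453·37262.50/138212.50 = 122.130 → 122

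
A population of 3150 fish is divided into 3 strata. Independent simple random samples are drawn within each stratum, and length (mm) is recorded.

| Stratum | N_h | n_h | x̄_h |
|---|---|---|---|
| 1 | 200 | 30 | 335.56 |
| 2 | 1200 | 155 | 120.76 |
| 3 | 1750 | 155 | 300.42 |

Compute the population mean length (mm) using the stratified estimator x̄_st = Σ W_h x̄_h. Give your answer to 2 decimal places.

x̄_st ≈ 234.21

N = Σ N_h = 3150. Stratum weights W_h = N_h/N.
x̄_st = (200·335.56 + 1200·120.76 + 1750·300.42) / 3150 = 234.2092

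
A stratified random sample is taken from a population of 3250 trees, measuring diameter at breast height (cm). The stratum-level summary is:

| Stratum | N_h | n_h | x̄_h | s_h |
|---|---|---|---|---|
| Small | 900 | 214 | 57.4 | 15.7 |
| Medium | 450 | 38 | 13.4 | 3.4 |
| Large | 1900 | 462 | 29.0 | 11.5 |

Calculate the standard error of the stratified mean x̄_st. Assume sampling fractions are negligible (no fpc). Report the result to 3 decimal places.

SE(x̄_st) ≈ 0.438

V̂(x̄_st) = Σ W_h² s_h²/n_h, with W_h = N_h/N and N = 3250:
  stratum Small: (900/3250)²·15.7²/214 = 0.0883291
  stratum Medium: (450/3250)²·3.4²/38 = 0.0058322
  stratum Large: (1900/3250)²·11.5²/462 = 0.097835
V̂(x̄_st) = 0.191996
SE(x̄_st) = √0.191996 = 0.438174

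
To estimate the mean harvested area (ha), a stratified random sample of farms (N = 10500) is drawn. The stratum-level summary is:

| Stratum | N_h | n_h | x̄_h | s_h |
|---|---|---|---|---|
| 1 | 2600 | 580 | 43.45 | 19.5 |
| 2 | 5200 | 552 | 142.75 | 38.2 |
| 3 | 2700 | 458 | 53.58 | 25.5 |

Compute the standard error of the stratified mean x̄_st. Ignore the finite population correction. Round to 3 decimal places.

SE(x̄_st) ≈ 0.885

V̂(x̄_st) = Σ W_h² s_h²/n_h, with W_h = N_h/N and N = 10500:
  stratum 1: (2600/10500)²·19.5²/580 = 0.0401985
  stratum 2: (5200/10500)²·38.2²/552 = 0.648359
  stratum 3: (2700/10500)²·25.5²/458 = 0.093878
V̂(x̄_st) = 0.782436
SE(x̄_st) = √0.782436 = 0.884554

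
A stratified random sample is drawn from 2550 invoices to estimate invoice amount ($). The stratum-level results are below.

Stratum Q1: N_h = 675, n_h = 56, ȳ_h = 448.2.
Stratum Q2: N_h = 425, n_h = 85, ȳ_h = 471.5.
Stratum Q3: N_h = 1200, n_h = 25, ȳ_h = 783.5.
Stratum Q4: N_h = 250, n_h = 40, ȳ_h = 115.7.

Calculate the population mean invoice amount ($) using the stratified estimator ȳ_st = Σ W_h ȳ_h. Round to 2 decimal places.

N = Σ N_h = 2550. Stratum weights W_h = N_h/N.
ȳ_st = (675·448.2 + 425·471.5 + 1200·783.5 + 250·115.7) / 2550 = 577.2735

ȳ_st ≈ 577.27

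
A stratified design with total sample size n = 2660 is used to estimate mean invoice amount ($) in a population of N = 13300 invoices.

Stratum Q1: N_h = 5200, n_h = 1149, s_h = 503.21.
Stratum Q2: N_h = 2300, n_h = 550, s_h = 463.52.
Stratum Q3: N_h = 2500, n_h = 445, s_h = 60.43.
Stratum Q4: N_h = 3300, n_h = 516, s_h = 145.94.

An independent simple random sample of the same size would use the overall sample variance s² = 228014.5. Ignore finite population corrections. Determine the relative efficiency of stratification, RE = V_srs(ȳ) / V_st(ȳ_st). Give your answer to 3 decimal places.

V̂(ȳ_st) = Σ W_h² s_h²/n_h, with W_h = N_h/N and N = 13300:
  stratum Q1: (5200/13300)²·503.21²/1149 = 33.6885
  stratum Q2: (2300/13300)²·463.52²/550 = 11.6823
  stratum Q3: (2500/13300)²·60.43²/445 = 0.289949
  stratum Q4: (3300/13300)²·145.94²/516 = 2.54111
V_st = 48.2018
V_srs = s²/n = 228014.5/2660 = 85.7197
Relative efficiency = V_srs / V_st = 85.7197/48.2018 = 1.7784

RE ≈ 1.778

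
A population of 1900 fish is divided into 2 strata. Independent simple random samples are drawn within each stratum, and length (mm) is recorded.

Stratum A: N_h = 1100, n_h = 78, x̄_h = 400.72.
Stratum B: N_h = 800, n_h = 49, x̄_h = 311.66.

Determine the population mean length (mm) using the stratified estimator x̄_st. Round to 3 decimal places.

x̄_st ≈ 363.221

N = Σ N_h = 1900. Stratum weights W_h = N_h/N.
x̄_st = (1100·400.72 + 800·311.66) / 1900 = 363.22105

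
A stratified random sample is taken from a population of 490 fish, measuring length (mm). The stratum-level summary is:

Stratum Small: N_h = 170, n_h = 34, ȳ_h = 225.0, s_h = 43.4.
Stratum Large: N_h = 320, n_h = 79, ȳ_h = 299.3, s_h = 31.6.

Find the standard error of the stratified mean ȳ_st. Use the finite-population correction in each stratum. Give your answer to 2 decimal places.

V̂(ȳ_st) = Σ W_h² (1 − n_h/N_h) s_h²/n_h, with W_h = N_h/N and N = 490:
  stratum Small: (170/490)²·(1 − 34/170)·43.4²/34 = 5.33453
  stratum Large: (320/490)²·(1 − 79/320)·31.6²/79 = 4.05996
V̂(ȳ_st) = 9.39449
SE(ȳ_st) = √9.39449 = 3.06504

SE(ȳ_st) ≈ 3.07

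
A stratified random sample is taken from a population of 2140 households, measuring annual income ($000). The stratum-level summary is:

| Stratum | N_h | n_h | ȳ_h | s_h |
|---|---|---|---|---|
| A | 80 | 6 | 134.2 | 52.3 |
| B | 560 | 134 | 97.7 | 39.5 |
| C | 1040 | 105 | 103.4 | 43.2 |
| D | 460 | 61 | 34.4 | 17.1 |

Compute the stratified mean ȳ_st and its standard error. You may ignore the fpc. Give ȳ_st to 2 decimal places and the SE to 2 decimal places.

ȳ_st ≈ 88.23, SE ≈ 2.42

ȳ_st = Σ W_h ȳ_h = (80·134.2 + 560·97.7 + 1040·103.4 + 460·34.4)/2140 = 88.22804
V̂(ȳ_st) = Σ W_h² s_h²/n_h, with W_h = N_h/N and N = 2140:
  stratum A: (80/2140)²·52.3²/6 = 0.637096
  stratum B: (560/2140)²·39.5²/134 = 0.79733
  stratum C: (1040/2140)²·43.2²/105 = 4.19776
  stratum D: (460/2140)²·17.1²/61 = 0.221488
V̂(ȳ_st) = 5.85367
SE(ȳ_st) = √5.85367 = 2.41944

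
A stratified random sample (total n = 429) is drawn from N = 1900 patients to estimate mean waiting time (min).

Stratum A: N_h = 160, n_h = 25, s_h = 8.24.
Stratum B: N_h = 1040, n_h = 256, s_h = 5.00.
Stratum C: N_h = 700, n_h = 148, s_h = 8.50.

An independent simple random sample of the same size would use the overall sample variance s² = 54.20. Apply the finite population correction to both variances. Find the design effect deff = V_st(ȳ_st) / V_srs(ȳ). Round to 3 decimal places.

V̂(ȳ_st) = Σ W_h² (1 − n_h/N_h) s_h²/n_h, with W_h = N_h/N and N = 1900:
  stratum A: (160/1900)²·(1 − 25/160)·8.24²/25 = 0.0162503
  stratum B: (1040/1900)²·(1 − 256/1040)·5.00²/256 = 0.0220568
  stratum C: (700/1900)²·(1 − 148/700)·8.50²/148 = 0.0522524
V_st = 0.0905594
V_srs = (1 − 429/1900)·54.20/429 = 0.097814
deff = V_st / V_srs = 0.0905594/0.097814 = 0.9258

deff ≈ 0.926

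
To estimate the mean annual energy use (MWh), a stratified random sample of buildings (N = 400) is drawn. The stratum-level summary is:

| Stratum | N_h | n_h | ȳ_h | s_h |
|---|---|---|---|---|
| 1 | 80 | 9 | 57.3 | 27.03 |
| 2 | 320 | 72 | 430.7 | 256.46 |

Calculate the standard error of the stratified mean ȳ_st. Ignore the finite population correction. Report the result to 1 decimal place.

V̂(ȳ_st) = Σ W_h² s_h²/n_h, with W_h = N_h/N and N = 400:
  stratum 1: (80/400)²·27.03²/9 = 3.2472
  stratum 2: (320/400)²·256.46²/72 = 584.638
V̂(ȳ_st) = 587.885
SE(ȳ_st) = √587.885 = 24.2463

SE(ȳ_st) ≈ 24.2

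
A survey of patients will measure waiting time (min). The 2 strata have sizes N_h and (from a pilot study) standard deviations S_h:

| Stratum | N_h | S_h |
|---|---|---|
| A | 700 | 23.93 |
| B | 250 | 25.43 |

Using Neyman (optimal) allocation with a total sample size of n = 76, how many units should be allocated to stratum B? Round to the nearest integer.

Neyman allocation: n_h = n · N_h S_h / Σ N_i S_i, with n = 76.
  stratum A: N_h·S_h = 700·23.93 = 16751.00
  stratum B: N_h·S_h = 250·25.43 = 6357.50
Σ N_h S_h = 23108.50
n for stratum B = 76·6357.50/23108.50 = 20.909 → 21

21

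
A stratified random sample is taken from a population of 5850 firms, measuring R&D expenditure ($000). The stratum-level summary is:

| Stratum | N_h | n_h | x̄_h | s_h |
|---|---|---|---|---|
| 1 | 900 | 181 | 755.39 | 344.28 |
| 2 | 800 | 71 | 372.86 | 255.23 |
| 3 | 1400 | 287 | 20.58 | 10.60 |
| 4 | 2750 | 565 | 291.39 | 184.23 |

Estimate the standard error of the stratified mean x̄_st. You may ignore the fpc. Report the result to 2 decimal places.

SE(x̄_st) ≈ 6.78

V̂(x̄_st) = Σ W_h² s_h²/n_h, with W_h = N_h/N and N = 5850:
  stratum 1: (900/5850)²·344.28²/181 = 15.4995
  stratum 2: (800/5850)²·255.23²/71 = 17.1583
  stratum 3: (1400/5850)²·10.60²/287 = 0.022422
  stratum 4: (2750/5850)²·184.23²/565 = 13.2747
V̂(x̄_st) = 45.9549
SE(x̄_st) = √45.9549 = 6.77901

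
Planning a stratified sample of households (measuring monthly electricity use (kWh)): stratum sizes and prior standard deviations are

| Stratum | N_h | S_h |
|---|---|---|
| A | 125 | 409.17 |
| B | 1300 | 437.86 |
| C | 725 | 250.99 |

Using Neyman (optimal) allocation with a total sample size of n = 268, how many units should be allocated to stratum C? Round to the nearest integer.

61

Neyman allocation: n_h = n · N_h S_h / Σ N_i S_i, with n = 268.
  stratum A: N_h·S_h = 125·409.17 = 51146.25
  stratum B: N_h·S_h = 1300·437.86 = 569218.00
  stratum C: N_h·S_h = 725·250.99 = 181967.75
Σ N_h S_h = 802332.00
n for stratum C = 268·181967.75/802332.00 = 60.782 → 61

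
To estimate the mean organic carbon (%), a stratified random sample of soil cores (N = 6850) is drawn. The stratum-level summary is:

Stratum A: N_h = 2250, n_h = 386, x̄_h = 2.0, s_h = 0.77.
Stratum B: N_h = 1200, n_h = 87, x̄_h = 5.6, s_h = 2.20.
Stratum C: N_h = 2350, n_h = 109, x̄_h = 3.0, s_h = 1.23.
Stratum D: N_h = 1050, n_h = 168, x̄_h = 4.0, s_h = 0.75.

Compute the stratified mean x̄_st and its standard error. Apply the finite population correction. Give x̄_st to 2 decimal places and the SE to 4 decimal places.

x̄_st = Σ W_h x̄_h = (2250·2.0 + 1200·5.6 + 2350·3.0 + 1050·4.0)/6850 = 3.28029
V̂(x̄_st) = Σ W_h² (1 − n_h/N_h) s_h²/n_h, with W_h = N_h/N and N = 6850:
  stratum A: (2250/6850)²·(1 − 386/2250)·0.77²/386 = 0.000137291
  stratum B: (1200/6850)²·(1 − 87/1200)·2.20²/87 = 0.00158351
  stratum C: (2350/6850)²·(1 − 109/2350)·1.23²/109 = 0.0015578
  stratum D: (1050/6850)²·(1 − 168/1050)·0.75²/168 = 6.6083e-05
V̂(x̄_st) = 0.00334469
SE(x̄_st) = √0.00334469 = 0.0578333

x̄_st ≈ 3.28, SE ≈ 0.0578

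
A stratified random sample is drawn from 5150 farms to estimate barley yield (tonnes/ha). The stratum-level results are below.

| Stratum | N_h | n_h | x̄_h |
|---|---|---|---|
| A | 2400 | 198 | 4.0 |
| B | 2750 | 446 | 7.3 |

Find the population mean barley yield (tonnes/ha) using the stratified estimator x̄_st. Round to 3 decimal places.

x̄_st ≈ 5.762

N = Σ N_h = 5150. Stratum weights W_h = N_h/N.
x̄_st = (2400·4.0 + 2750·7.3) / 5150 = 5.76214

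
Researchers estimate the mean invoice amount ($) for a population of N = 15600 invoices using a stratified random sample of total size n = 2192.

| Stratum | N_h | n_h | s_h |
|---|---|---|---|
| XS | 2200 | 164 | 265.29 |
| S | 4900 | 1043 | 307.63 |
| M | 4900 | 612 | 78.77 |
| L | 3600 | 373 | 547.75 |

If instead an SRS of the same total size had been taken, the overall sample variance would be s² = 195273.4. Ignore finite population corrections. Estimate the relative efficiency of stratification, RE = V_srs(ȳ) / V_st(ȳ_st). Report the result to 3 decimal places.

V̂(ȳ_st) = Σ W_h² s_h²/n_h, with W_h = N_h/N and N = 15600:
  stratum XS: (2200/15600)²·265.29²/164 = 8.53481
  stratum S: (4900/15600)²·307.63²/1043 = 8.95192
  stratum M: (4900/15600)²·78.77²/612 = 1.00026
  stratum L: (3600/15600)²·547.75²/373 = 42.8363
V_st = 61.3233
V_srs = s²/n = 195273.4/2192 = 89.0846
Relative efficiency = V_srs / V_st = 89.0846/61.3233 = 1.4527

RE ≈ 1.453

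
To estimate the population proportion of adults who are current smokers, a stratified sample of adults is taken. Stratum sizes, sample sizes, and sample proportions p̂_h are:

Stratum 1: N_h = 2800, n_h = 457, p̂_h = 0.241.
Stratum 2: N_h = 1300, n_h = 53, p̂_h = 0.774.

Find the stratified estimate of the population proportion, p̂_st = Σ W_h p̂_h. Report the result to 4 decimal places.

N = 4100; stratum weights W_h = N_h/N.
p̂_st = Σ W_h p̂_h = (2800·0.241 + 1300·0.774)/4100 = 0.41000

p̂_st ≈ 0.4100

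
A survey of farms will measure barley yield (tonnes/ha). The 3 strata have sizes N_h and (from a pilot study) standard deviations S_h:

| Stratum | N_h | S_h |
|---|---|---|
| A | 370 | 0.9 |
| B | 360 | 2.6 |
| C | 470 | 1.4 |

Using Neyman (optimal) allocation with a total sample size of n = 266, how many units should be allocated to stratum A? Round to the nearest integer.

Neyman allocation: n_h = n · N_h S_h / Σ N_i S_i, with n = 266.
  stratum A: N_h·S_h = 370·0.9 = 333.00
  stratum B: N_h·S_h = 360·2.6 = 936.00
  stratum C: N_h·S_h = 470·1.4 = 658.00
Σ N_h S_h = 1927.00
n for stratum A = 266·333.00/1927.00 = 45.967 → 46

46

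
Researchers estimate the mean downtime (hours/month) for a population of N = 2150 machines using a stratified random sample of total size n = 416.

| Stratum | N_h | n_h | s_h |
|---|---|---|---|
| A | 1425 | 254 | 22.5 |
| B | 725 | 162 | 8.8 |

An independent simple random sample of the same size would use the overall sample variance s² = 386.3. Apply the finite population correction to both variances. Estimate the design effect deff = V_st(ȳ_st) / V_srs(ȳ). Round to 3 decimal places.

deff ≈ 1.017

V̂(ȳ_st) = Σ W_h² (1 − n_h/N_h) s_h²/n_h, with W_h = N_h/N and N = 2150:
  stratum A: (1425/2150)²·(1 − 254/1425)·22.5²/254 = 0.719492
  stratum B: (725/2150)²·(1 − 162/725)·8.8²/162 = 0.0422104
V_st = 0.761703
V_srs = (1 − 416/2150)·386.3/416 = 0.748931
deff = V_st / V_srs = 0.761703/0.748931 = 1.0171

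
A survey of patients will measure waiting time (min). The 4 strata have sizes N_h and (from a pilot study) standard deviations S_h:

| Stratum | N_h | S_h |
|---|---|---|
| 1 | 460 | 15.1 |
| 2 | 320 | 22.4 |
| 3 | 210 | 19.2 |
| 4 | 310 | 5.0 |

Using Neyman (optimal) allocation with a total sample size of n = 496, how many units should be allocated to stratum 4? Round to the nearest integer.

39

Neyman allocation: n_h = n · N_h S_h / Σ N_i S_i, with n = 496.
  stratum 1: N_h·S_h = 460·15.1 = 6946.00
  stratum 2: N_h·S_h = 320·22.4 = 7168.00
  stratum 3: N_h·S_h = 210·19.2 = 4032.00
  stratum 4: N_h·S_h = 310·5.0 = 1550.00
Σ N_h S_h = 19696.00
n for stratum 4 = 496·1550.00/19696.00 = 39.033 → 39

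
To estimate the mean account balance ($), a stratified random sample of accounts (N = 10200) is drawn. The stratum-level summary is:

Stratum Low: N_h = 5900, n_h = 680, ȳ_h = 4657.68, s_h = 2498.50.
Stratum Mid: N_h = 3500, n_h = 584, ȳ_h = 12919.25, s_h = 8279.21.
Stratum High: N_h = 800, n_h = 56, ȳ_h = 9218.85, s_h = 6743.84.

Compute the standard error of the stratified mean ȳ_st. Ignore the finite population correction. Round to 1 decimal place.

SE(ȳ_st) ≈ 147.9

V̂(ȳ_st) = Σ W_h² s_h²/n_h, with W_h = N_h/N and N = 10200:
  stratum Low: (5900/10200)²·2498.50²/680 = 3071.52
  stratum Mid: (3500/10200)²·8279.21²/584 = 13819.8
  stratum High: (800/10200)²·6743.84²/56 = 4995.81
V̂(ȳ_st) = 21887.1
SE(ȳ_st) = √21887.1 = 147.943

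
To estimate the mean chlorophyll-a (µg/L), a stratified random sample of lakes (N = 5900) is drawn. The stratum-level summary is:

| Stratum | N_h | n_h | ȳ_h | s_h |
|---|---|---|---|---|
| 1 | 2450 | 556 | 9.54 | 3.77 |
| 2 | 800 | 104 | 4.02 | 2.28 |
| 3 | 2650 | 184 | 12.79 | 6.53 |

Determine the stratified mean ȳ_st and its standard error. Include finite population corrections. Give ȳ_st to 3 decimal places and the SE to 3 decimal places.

ȳ_st ≈ 10.251, SE ≈ 0.218

ȳ_st = Σ W_h ȳ_h = (2450·9.54 + 800·4.02 + 2650·12.79)/5900 = 10.25127
V̂(ȳ_st) = Σ W_h² (1 − n_h/N_h) s_h²/n_h, with W_h = N_h/N and N = 5900:
  stratum 1: (2450/5900)²·(1 − 556/2450)·3.77²/556 = 0.00340761
  stratum 2: (800/5900)²·(1 − 104/800)·2.28²/104 = 0.000799524
  stratum 3: (2650/5900)²·(1 − 184/2650)·6.53²/184 = 0.0435054
V̂(ȳ_st) = 0.0477126
SE(ȳ_st) = √0.0477126 = 0.218432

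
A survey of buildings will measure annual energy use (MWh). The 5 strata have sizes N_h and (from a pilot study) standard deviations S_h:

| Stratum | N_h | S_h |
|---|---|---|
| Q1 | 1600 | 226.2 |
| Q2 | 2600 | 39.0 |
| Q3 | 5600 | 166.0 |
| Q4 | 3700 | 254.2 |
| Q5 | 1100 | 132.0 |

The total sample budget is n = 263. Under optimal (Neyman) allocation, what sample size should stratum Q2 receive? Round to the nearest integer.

Neyman allocation: n_h = n · N_h S_h / Σ N_i S_i, with n = 263.
  stratum Q1: N_h·S_h = 1600·226.2 = 361920.00
  stratum Q2: N_h·S_h = 2600·39.0 = 101400.00
  stratum Q3: N_h·S_h = 5600·166.0 = 929600.00
  stratum Q4: N_h·S_h = 3700·254.2 = 940540.00
  stratum Q5: N_h·S_h = 1100·132.0 = 145200.00
Σ N_h S_h = 2478660.00
n for stratum Q2 = 263·101400.00/2478660.00 = 10.759 → 11

11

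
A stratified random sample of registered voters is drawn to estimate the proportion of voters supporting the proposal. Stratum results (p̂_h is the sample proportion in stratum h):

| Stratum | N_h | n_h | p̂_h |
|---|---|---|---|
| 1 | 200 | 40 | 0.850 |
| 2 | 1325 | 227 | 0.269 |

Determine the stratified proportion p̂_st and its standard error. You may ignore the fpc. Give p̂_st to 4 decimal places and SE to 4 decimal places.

N = 1525; stratum weights W_h = N_h/N.
p̂_st = Σ W_h p̂_h = (200·0.850 + 1325·0.269)/1525 = 0.34520
V̂(p̂_st) = Σ W_h² p̂_h(1−p̂_h)/(n_h−1):
  stratum 1: (200/1525)²·0.850·0.150/39 = 5.62297e-05
  stratum 2: (1325/1525)²·0.269·0.731/226 = 0.00065683
V̂(p̂_st) = 0.00071306; SE = √V̂ = 0.0267032

p̂_st ≈ 0.3452, SE ≈ 0.0267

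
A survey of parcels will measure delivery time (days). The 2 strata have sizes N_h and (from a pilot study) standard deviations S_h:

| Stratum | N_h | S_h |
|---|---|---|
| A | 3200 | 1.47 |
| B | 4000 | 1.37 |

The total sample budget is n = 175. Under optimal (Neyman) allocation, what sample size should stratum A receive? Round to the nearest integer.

81

Neyman allocation: n_h = n · N_h S_h / Σ N_i S_i, with n = 175.
  stratum A: N_h·S_h = 3200·1.47 = 4704.00
  stratum B: N_h·S_h = 4000·1.37 = 5480.00
Σ N_h S_h = 10184.00
n for stratum A = 175·4704.00/10184.00 = 80.833 → 81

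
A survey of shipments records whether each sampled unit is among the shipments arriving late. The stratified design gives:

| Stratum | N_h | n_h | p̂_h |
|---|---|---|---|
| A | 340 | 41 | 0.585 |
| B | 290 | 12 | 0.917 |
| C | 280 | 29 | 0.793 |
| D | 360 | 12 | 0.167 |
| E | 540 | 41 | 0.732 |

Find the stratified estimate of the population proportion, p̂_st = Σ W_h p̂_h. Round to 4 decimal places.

N = 1810; stratum weights W_h = N_h/N.
p̂_st = Σ W_h p̂_h = (340·0.585 + 290·0.917 + 280·0.793 + 360·0.167 + 540·0.732)/1810 = 0.63109

p̂_st ≈ 0.6311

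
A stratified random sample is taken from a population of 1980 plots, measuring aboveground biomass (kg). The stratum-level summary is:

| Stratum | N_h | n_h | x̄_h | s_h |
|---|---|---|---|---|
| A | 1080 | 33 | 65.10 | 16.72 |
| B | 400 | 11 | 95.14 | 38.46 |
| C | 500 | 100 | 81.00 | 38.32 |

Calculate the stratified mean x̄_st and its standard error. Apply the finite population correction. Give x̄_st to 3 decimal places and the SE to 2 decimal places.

x̄_st ≈ 75.184, SE ≈ 2.92

x̄_st = Σ W_h x̄_h = (1080·65.10 + 400·95.14 + 500·81.00)/1980 = 75.18384
V̂(x̄_st) = Σ W_h² (1 − n_h/N_h) s_h²/n_h, with W_h = N_h/N and N = 1980:
  stratum A: (1080/1980)²·(1 − 33/1080)·16.72²/33 = 2.44342
  stratum B: (400/1980)²·(1 − 11/400)·38.46²/11 = 5.3371
  stratum C: (500/1980)²·(1 − 100/500)·38.32²/100 = 0.749119
V̂(x̄_st) = 8.52964
SE(x̄_st) = √8.52964 = 2.92055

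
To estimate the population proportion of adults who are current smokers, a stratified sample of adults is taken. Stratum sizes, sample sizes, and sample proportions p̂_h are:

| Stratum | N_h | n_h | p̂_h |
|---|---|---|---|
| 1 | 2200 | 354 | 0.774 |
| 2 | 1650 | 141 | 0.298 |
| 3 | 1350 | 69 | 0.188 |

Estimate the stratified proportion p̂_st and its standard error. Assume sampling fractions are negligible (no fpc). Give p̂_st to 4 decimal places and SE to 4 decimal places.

p̂_st ≈ 0.4708, SE ≈ 0.0198

N = 5200; stratum weights W_h = N_h/N.
p̂_st = Σ W_h p̂_h = (2200·0.774 + 1650·0.298 + 1350·0.188)/5200 = 0.47083
V̂(p̂_st) = Σ W_h² p̂_h(1−p̂_h)/(n_h−1):
  stratum 1: (2200/5200)²·0.774·0.226/353 = 8.86979e-05
  stratum 2: (1650/5200)²·0.298·0.702/140 = 0.000150448
  stratum 3: (1350/5200)²·0.188·0.812/68 = 0.000151309
V̂(p̂_st) = 0.000390455; SE = √V̂ = 0.0197599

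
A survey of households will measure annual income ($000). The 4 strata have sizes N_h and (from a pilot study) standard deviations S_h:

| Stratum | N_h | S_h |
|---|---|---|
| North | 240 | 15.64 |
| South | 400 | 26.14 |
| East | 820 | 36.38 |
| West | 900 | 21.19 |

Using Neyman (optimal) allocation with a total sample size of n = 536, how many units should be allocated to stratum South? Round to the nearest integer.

Neyman allocation: n_h = n · N_h S_h / Σ N_i S_i, with n = 536.
  stratum North: N_h·S_h = 240·15.64 = 3753.60
  stratum South: N_h·S_h = 400·26.14 = 10456.00
  stratum East: N_h·S_h = 820·36.38 = 29831.60
  stratum West: N_h·S_h = 900·21.19 = 19071.00
Σ N_h S_h = 63112.20
n for stratum South = 536·10456.00/63112.20 = 88.801 → 89

89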